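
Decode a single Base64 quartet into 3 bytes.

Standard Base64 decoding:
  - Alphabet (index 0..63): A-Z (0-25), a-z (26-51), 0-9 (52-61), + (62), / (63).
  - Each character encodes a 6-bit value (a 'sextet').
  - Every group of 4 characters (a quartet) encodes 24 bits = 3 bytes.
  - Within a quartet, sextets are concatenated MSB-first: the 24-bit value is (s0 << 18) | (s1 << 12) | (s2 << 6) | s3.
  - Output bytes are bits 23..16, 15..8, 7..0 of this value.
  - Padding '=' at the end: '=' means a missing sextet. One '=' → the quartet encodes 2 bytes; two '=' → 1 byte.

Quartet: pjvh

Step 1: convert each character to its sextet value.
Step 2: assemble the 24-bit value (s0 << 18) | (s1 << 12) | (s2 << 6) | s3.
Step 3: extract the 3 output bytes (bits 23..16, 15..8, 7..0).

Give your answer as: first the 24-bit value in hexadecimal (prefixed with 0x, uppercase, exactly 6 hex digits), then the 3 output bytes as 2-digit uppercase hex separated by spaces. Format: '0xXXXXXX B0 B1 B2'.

Answer: 0xA63BE1 A6 3B E1

Derivation:
Sextets: p=41, j=35, v=47, h=33
24-bit: (41<<18) | (35<<12) | (47<<6) | 33
      = 0xA40000 | 0x023000 | 0x000BC0 | 0x000021
      = 0xA63BE1
Bytes: (v>>16)&0xFF=A6, (v>>8)&0xFF=3B, v&0xFF=E1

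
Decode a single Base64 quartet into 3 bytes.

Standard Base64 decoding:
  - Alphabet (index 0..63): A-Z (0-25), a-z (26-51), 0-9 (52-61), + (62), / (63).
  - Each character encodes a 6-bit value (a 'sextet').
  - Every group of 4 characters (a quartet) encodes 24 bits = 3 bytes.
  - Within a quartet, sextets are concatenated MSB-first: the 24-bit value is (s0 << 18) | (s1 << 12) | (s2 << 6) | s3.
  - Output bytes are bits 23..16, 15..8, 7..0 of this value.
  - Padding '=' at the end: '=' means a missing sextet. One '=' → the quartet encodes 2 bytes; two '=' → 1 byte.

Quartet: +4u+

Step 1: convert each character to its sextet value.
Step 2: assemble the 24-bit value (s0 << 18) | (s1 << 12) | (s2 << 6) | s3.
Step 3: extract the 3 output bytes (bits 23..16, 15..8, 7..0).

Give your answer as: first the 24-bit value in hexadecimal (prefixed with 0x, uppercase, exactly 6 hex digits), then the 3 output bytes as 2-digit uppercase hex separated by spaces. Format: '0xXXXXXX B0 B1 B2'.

Sextets: +=62, 4=56, u=46, +=62
24-bit: (62<<18) | (56<<12) | (46<<6) | 62
      = 0xF80000 | 0x038000 | 0x000B80 | 0x00003E
      = 0xFB8BBE
Bytes: (v>>16)&0xFF=FB, (v>>8)&0xFF=8B, v&0xFF=BE

Answer: 0xFB8BBE FB 8B BE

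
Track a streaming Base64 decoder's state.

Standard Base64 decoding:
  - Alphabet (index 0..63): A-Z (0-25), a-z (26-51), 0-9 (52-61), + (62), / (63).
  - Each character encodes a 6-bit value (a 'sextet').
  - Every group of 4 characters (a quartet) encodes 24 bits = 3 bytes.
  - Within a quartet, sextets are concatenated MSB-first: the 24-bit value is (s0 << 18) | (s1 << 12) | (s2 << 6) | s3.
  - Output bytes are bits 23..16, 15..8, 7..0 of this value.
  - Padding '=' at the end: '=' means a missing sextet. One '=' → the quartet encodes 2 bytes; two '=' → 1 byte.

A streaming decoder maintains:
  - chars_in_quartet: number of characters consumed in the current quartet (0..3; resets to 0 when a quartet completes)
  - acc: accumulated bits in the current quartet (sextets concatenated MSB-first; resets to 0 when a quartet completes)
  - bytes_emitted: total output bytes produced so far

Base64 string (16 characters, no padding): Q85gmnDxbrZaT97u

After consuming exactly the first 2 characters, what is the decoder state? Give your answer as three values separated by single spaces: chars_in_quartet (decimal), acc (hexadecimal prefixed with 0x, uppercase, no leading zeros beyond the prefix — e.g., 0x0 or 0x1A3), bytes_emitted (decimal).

Answer: 2 0x43C 0

Derivation:
After char 0 ('Q'=16): chars_in_quartet=1 acc=0x10 bytes_emitted=0
After char 1 ('8'=60): chars_in_quartet=2 acc=0x43C bytes_emitted=0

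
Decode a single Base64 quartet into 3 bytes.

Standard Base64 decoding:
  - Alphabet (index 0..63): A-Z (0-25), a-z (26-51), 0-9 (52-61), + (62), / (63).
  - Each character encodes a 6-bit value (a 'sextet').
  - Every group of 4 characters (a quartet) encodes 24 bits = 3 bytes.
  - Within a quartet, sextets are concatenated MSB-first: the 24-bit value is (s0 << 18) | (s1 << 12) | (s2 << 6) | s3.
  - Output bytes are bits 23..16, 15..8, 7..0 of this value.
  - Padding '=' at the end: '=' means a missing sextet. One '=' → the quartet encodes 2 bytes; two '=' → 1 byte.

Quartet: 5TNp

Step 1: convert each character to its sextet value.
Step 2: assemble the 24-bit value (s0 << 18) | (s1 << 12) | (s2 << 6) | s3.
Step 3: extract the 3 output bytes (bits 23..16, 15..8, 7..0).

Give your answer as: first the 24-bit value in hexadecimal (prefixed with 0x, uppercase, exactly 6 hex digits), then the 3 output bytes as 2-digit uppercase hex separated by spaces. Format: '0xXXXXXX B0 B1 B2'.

Sextets: 5=57, T=19, N=13, p=41
24-bit: (57<<18) | (19<<12) | (13<<6) | 41
      = 0xE40000 | 0x013000 | 0x000340 | 0x000029
      = 0xE53369
Bytes: (v>>16)&0xFF=E5, (v>>8)&0xFF=33, v&0xFF=69

Answer: 0xE53369 E5 33 69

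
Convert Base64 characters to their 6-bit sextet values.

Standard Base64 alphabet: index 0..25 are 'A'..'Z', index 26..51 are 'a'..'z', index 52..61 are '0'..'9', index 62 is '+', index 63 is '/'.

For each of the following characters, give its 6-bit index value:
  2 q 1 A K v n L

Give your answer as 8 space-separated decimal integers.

'2': 0..9 range, 52 + ord('2') − ord('0') = 54
'q': a..z range, 26 + ord('q') − ord('a') = 42
'1': 0..9 range, 52 + ord('1') − ord('0') = 53
'A': A..Z range, ord('A') − ord('A') = 0
'K': A..Z range, ord('K') − ord('A') = 10
'v': a..z range, 26 + ord('v') − ord('a') = 47
'n': a..z range, 26 + ord('n') − ord('a') = 39
'L': A..Z range, ord('L') − ord('A') = 11

Answer: 54 42 53 0 10 47 39 11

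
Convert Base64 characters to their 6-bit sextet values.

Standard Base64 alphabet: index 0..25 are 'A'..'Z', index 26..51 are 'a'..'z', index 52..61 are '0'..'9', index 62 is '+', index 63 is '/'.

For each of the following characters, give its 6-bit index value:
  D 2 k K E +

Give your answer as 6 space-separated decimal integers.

Answer: 3 54 36 10 4 62

Derivation:
'D': A..Z range, ord('D') − ord('A') = 3
'2': 0..9 range, 52 + ord('2') − ord('0') = 54
'k': a..z range, 26 + ord('k') − ord('a') = 36
'K': A..Z range, ord('K') − ord('A') = 10
'E': A..Z range, ord('E') − ord('A') = 4
'+': index 62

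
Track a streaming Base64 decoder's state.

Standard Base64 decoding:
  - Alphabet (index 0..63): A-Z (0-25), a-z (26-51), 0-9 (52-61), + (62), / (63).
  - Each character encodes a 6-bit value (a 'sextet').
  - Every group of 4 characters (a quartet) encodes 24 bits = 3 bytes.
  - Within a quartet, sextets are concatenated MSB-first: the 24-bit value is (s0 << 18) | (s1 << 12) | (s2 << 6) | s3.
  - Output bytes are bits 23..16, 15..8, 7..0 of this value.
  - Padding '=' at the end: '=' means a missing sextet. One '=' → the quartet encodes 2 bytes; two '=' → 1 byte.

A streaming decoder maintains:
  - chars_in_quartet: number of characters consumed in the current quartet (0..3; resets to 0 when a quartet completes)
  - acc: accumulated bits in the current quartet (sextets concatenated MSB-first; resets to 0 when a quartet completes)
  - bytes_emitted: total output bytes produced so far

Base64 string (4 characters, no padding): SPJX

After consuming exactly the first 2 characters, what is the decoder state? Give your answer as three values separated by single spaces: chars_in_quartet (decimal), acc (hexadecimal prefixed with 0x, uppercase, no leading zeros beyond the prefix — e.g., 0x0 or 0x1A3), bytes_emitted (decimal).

After char 0 ('S'=18): chars_in_quartet=1 acc=0x12 bytes_emitted=0
After char 1 ('P'=15): chars_in_quartet=2 acc=0x48F bytes_emitted=0

Answer: 2 0x48F 0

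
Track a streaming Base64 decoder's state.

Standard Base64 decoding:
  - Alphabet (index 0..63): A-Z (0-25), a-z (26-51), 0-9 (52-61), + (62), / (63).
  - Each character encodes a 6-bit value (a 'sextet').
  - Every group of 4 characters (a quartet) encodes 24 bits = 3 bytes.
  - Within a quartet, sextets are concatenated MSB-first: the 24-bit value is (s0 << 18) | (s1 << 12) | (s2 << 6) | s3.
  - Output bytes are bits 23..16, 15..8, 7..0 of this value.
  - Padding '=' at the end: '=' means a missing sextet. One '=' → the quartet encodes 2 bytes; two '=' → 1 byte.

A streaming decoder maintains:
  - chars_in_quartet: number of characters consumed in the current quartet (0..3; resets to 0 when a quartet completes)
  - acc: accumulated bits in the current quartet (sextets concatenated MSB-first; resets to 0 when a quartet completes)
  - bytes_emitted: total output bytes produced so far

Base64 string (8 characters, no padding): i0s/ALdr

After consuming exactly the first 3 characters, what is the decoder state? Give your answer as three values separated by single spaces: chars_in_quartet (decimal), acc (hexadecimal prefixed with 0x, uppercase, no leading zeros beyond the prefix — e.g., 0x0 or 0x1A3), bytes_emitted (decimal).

After char 0 ('i'=34): chars_in_quartet=1 acc=0x22 bytes_emitted=0
After char 1 ('0'=52): chars_in_quartet=2 acc=0x8B4 bytes_emitted=0
After char 2 ('s'=44): chars_in_quartet=3 acc=0x22D2C bytes_emitted=0

Answer: 3 0x22D2C 0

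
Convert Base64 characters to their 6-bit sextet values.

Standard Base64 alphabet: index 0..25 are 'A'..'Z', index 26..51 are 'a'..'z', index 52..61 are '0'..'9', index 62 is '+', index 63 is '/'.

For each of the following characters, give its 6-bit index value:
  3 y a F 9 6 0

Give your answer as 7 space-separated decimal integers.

'3': 0..9 range, 52 + ord('3') − ord('0') = 55
'y': a..z range, 26 + ord('y') − ord('a') = 50
'a': a..z range, 26 + ord('a') − ord('a') = 26
'F': A..Z range, ord('F') − ord('A') = 5
'9': 0..9 range, 52 + ord('9') − ord('0') = 61
'6': 0..9 range, 52 + ord('6') − ord('0') = 58
'0': 0..9 range, 52 + ord('0') − ord('0') = 52

Answer: 55 50 26 5 61 58 52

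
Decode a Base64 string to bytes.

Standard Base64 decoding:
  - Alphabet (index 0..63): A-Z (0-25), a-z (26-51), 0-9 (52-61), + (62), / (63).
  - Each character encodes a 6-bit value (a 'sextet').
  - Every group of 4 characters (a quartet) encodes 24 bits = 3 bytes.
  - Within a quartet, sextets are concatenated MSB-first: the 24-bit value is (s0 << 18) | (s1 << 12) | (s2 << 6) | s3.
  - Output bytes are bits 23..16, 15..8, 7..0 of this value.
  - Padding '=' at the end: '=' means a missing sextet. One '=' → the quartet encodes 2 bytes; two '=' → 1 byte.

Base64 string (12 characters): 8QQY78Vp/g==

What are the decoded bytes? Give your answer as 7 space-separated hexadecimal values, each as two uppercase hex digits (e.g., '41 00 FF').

After char 0 ('8'=60): chars_in_quartet=1 acc=0x3C bytes_emitted=0
After char 1 ('Q'=16): chars_in_quartet=2 acc=0xF10 bytes_emitted=0
After char 2 ('Q'=16): chars_in_quartet=3 acc=0x3C410 bytes_emitted=0
After char 3 ('Y'=24): chars_in_quartet=4 acc=0xF10418 -> emit F1 04 18, reset; bytes_emitted=3
After char 4 ('7'=59): chars_in_quartet=1 acc=0x3B bytes_emitted=3
After char 5 ('8'=60): chars_in_quartet=2 acc=0xEFC bytes_emitted=3
After char 6 ('V'=21): chars_in_quartet=3 acc=0x3BF15 bytes_emitted=3
After char 7 ('p'=41): chars_in_quartet=4 acc=0xEFC569 -> emit EF C5 69, reset; bytes_emitted=6
After char 8 ('/'=63): chars_in_quartet=1 acc=0x3F bytes_emitted=6
After char 9 ('g'=32): chars_in_quartet=2 acc=0xFE0 bytes_emitted=6
Padding '==': partial quartet acc=0xFE0 -> emit FE; bytes_emitted=7

Answer: F1 04 18 EF C5 69 FE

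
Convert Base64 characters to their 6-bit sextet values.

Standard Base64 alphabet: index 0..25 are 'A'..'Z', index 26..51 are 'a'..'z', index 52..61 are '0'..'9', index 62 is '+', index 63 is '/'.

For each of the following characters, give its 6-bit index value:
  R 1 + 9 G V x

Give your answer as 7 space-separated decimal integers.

'R': A..Z range, ord('R') − ord('A') = 17
'1': 0..9 range, 52 + ord('1') − ord('0') = 53
'+': index 62
'9': 0..9 range, 52 + ord('9') − ord('0') = 61
'G': A..Z range, ord('G') − ord('A') = 6
'V': A..Z range, ord('V') − ord('A') = 21
'x': a..z range, 26 + ord('x') − ord('a') = 49

Answer: 17 53 62 61 6 21 49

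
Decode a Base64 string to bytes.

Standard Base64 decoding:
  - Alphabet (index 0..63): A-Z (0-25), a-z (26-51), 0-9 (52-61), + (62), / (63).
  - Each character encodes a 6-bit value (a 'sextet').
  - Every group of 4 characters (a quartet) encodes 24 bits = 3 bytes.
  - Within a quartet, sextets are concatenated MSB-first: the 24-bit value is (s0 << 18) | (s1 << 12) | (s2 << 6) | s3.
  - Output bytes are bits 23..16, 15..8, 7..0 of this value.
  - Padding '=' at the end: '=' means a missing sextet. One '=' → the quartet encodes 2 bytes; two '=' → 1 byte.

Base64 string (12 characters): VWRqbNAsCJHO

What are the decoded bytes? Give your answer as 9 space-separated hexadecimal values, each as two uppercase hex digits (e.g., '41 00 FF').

After char 0 ('V'=21): chars_in_quartet=1 acc=0x15 bytes_emitted=0
After char 1 ('W'=22): chars_in_quartet=2 acc=0x556 bytes_emitted=0
After char 2 ('R'=17): chars_in_quartet=3 acc=0x15591 bytes_emitted=0
After char 3 ('q'=42): chars_in_quartet=4 acc=0x55646A -> emit 55 64 6A, reset; bytes_emitted=3
After char 4 ('b'=27): chars_in_quartet=1 acc=0x1B bytes_emitted=3
After char 5 ('N'=13): chars_in_quartet=2 acc=0x6CD bytes_emitted=3
After char 6 ('A'=0): chars_in_quartet=3 acc=0x1B340 bytes_emitted=3
After char 7 ('s'=44): chars_in_quartet=4 acc=0x6CD02C -> emit 6C D0 2C, reset; bytes_emitted=6
After char 8 ('C'=2): chars_in_quartet=1 acc=0x2 bytes_emitted=6
After char 9 ('J'=9): chars_in_quartet=2 acc=0x89 bytes_emitted=6
After char 10 ('H'=7): chars_in_quartet=3 acc=0x2247 bytes_emitted=6
After char 11 ('O'=14): chars_in_quartet=4 acc=0x891CE -> emit 08 91 CE, reset; bytes_emitted=9

Answer: 55 64 6A 6C D0 2C 08 91 CE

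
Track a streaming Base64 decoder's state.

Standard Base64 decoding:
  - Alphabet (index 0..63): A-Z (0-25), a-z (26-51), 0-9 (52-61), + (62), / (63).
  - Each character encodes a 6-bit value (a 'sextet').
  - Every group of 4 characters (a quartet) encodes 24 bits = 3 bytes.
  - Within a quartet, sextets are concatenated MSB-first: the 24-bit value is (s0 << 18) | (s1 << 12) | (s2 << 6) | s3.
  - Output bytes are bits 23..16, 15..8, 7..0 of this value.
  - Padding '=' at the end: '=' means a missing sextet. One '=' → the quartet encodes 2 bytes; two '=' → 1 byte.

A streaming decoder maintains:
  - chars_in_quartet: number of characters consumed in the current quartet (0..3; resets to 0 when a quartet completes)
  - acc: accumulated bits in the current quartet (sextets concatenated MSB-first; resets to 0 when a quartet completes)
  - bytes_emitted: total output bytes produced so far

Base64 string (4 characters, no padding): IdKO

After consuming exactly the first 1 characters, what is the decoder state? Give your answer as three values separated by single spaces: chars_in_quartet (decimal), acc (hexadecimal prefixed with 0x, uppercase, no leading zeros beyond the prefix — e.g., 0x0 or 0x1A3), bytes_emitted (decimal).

Answer: 1 0x8 0

Derivation:
After char 0 ('I'=8): chars_in_quartet=1 acc=0x8 bytes_emitted=0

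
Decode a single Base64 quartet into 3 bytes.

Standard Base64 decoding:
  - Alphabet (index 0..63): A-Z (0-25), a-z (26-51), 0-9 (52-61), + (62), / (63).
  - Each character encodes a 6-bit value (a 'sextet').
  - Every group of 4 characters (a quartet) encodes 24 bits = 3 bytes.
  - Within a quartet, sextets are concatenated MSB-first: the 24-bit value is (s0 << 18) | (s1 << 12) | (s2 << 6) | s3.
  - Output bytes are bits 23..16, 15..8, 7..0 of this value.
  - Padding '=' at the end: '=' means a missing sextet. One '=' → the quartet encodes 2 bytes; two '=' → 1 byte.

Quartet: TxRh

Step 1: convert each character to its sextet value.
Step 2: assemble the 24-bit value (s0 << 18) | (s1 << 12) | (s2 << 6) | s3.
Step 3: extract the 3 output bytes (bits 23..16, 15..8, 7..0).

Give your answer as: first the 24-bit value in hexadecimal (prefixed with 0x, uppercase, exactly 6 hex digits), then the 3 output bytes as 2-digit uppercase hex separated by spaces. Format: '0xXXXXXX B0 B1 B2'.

Sextets: T=19, x=49, R=17, h=33
24-bit: (19<<18) | (49<<12) | (17<<6) | 33
      = 0x4C0000 | 0x031000 | 0x000440 | 0x000021
      = 0x4F1461
Bytes: (v>>16)&0xFF=4F, (v>>8)&0xFF=14, v&0xFF=61

Answer: 0x4F1461 4F 14 61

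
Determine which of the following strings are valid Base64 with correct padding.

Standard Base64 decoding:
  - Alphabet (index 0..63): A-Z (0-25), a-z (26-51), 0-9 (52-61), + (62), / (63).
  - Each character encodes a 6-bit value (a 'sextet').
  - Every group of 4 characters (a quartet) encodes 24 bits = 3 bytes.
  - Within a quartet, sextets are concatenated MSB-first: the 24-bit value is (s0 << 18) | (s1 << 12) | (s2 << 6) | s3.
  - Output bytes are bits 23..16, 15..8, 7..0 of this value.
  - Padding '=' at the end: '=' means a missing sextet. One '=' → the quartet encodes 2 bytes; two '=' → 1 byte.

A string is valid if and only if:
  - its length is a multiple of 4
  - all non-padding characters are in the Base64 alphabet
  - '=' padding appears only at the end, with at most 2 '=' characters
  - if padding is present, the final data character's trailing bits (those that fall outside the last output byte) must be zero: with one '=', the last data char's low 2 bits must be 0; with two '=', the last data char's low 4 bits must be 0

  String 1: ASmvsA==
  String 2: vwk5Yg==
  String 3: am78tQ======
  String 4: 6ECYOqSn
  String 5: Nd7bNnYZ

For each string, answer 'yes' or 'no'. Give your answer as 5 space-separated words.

Answer: yes yes no yes yes

Derivation:
String 1: 'ASmvsA==' → valid
String 2: 'vwk5Yg==' → valid
String 3: 'am78tQ======' → invalid (6 pad chars (max 2))
String 4: '6ECYOqSn' → valid
String 5: 'Nd7bNnYZ' → valid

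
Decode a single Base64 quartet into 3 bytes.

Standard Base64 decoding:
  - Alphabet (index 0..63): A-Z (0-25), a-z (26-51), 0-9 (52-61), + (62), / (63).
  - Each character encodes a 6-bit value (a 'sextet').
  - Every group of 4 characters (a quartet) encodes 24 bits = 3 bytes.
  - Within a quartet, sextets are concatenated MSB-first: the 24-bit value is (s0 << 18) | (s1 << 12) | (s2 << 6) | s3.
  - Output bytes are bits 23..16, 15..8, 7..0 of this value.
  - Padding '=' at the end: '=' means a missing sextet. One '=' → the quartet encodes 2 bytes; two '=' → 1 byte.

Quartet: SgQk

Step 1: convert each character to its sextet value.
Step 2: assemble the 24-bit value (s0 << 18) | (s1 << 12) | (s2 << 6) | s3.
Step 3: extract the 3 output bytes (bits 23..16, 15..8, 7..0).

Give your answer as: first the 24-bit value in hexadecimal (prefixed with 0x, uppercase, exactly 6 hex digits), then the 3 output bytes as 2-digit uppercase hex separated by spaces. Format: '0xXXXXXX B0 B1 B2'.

Answer: 0x4A0424 4A 04 24

Derivation:
Sextets: S=18, g=32, Q=16, k=36
24-bit: (18<<18) | (32<<12) | (16<<6) | 36
      = 0x480000 | 0x020000 | 0x000400 | 0x000024
      = 0x4A0424
Bytes: (v>>16)&0xFF=4A, (v>>8)&0xFF=04, v&0xFF=24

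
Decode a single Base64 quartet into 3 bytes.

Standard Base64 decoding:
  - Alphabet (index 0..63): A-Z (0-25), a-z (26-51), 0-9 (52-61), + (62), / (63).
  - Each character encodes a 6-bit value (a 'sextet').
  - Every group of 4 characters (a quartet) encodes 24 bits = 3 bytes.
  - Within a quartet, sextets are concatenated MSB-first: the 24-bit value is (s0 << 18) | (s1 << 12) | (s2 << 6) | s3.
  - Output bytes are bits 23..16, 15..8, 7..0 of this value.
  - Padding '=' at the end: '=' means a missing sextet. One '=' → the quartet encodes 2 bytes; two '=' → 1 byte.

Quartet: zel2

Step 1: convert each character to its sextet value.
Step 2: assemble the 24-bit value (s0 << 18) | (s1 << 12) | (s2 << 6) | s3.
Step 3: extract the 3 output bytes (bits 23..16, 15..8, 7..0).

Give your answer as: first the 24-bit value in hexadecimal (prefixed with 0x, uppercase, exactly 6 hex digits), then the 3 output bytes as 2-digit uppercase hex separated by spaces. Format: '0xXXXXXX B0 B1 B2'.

Answer: 0xCDE976 CD E9 76

Derivation:
Sextets: z=51, e=30, l=37, 2=54
24-bit: (51<<18) | (30<<12) | (37<<6) | 54
      = 0xCC0000 | 0x01E000 | 0x000940 | 0x000036
      = 0xCDE976
Bytes: (v>>16)&0xFF=CD, (v>>8)&0xFF=E9, v&0xFF=76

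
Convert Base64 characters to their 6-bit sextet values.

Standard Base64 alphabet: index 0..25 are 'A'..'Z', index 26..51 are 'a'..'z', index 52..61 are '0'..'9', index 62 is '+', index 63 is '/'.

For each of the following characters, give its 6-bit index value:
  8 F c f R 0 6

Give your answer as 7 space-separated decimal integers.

Answer: 60 5 28 31 17 52 58

Derivation:
'8': 0..9 range, 52 + ord('8') − ord('0') = 60
'F': A..Z range, ord('F') − ord('A') = 5
'c': a..z range, 26 + ord('c') − ord('a') = 28
'f': a..z range, 26 + ord('f') − ord('a') = 31
'R': A..Z range, ord('R') − ord('A') = 17
'0': 0..9 range, 52 + ord('0') − ord('0') = 52
'6': 0..9 range, 52 + ord('6') − ord('0') = 58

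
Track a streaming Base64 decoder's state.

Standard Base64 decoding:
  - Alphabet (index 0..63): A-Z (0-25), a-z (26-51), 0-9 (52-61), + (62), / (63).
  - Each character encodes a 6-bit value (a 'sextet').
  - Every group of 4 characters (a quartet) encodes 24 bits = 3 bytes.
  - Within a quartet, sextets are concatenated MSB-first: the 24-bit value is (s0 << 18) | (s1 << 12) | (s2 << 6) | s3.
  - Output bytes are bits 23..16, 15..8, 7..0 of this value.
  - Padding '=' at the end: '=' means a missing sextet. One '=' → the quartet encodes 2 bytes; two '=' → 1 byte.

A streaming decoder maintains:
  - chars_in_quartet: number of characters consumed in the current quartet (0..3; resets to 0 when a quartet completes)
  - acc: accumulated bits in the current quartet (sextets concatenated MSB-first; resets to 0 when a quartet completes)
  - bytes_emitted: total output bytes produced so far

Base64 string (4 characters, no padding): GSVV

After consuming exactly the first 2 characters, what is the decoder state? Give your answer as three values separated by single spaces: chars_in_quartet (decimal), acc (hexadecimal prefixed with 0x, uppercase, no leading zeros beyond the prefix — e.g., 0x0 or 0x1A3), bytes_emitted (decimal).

After char 0 ('G'=6): chars_in_quartet=1 acc=0x6 bytes_emitted=0
After char 1 ('S'=18): chars_in_quartet=2 acc=0x192 bytes_emitted=0

Answer: 2 0x192 0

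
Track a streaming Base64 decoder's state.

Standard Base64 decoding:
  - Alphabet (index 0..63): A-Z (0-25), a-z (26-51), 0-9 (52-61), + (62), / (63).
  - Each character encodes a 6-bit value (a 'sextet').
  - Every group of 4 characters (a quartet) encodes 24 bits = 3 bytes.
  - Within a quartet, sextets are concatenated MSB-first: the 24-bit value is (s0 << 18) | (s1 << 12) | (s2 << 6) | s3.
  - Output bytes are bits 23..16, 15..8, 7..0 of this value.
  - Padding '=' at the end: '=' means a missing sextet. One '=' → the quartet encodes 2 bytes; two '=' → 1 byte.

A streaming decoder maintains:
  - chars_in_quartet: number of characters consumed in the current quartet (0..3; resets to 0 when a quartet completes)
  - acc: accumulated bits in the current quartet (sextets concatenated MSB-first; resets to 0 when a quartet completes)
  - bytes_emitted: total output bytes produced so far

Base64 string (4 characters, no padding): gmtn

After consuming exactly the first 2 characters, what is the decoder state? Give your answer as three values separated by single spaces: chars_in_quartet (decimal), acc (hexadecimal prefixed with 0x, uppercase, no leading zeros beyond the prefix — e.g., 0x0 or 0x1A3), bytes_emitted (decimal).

Answer: 2 0x826 0

Derivation:
After char 0 ('g'=32): chars_in_quartet=1 acc=0x20 bytes_emitted=0
After char 1 ('m'=38): chars_in_quartet=2 acc=0x826 bytes_emitted=0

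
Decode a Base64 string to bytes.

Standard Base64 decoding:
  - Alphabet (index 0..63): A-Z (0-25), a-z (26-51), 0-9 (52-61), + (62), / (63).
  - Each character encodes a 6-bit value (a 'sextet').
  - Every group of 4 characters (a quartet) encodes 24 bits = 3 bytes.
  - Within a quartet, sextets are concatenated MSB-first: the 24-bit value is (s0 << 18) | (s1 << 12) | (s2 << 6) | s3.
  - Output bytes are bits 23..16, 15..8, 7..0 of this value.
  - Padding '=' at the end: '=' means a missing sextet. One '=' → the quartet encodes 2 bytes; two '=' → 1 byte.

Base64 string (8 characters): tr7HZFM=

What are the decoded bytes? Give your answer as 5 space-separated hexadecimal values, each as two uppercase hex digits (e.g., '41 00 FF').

After char 0 ('t'=45): chars_in_quartet=1 acc=0x2D bytes_emitted=0
After char 1 ('r'=43): chars_in_quartet=2 acc=0xB6B bytes_emitted=0
After char 2 ('7'=59): chars_in_quartet=3 acc=0x2DAFB bytes_emitted=0
After char 3 ('H'=7): chars_in_quartet=4 acc=0xB6BEC7 -> emit B6 BE C7, reset; bytes_emitted=3
After char 4 ('Z'=25): chars_in_quartet=1 acc=0x19 bytes_emitted=3
After char 5 ('F'=5): chars_in_quartet=2 acc=0x645 bytes_emitted=3
After char 6 ('M'=12): chars_in_quartet=3 acc=0x1914C bytes_emitted=3
Padding '=': partial quartet acc=0x1914C -> emit 64 53; bytes_emitted=5

Answer: B6 BE C7 64 53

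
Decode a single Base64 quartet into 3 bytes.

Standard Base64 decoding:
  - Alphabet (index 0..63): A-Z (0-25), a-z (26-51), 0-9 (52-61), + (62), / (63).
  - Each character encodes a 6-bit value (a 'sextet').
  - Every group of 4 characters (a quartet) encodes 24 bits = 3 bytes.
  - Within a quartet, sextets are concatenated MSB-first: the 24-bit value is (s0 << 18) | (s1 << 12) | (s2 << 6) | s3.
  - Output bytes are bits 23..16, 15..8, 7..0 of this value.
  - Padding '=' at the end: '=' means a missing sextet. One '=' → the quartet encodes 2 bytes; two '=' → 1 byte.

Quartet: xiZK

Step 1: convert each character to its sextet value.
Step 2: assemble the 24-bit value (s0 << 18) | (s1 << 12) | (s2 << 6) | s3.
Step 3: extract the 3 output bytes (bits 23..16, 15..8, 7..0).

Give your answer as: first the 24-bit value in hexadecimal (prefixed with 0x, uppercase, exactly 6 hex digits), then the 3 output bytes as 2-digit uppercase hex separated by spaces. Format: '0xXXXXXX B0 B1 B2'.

Sextets: x=49, i=34, Z=25, K=10
24-bit: (49<<18) | (34<<12) | (25<<6) | 10
      = 0xC40000 | 0x022000 | 0x000640 | 0x00000A
      = 0xC6264A
Bytes: (v>>16)&0xFF=C6, (v>>8)&0xFF=26, v&0xFF=4A

Answer: 0xC6264A C6 26 4A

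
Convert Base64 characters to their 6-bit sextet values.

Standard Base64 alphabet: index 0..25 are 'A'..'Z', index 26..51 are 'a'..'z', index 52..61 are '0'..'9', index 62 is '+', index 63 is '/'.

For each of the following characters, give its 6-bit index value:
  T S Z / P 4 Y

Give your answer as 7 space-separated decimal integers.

'T': A..Z range, ord('T') − ord('A') = 19
'S': A..Z range, ord('S') − ord('A') = 18
'Z': A..Z range, ord('Z') − ord('A') = 25
'/': index 63
'P': A..Z range, ord('P') − ord('A') = 15
'4': 0..9 range, 52 + ord('4') − ord('0') = 56
'Y': A..Z range, ord('Y') − ord('A') = 24

Answer: 19 18 25 63 15 56 24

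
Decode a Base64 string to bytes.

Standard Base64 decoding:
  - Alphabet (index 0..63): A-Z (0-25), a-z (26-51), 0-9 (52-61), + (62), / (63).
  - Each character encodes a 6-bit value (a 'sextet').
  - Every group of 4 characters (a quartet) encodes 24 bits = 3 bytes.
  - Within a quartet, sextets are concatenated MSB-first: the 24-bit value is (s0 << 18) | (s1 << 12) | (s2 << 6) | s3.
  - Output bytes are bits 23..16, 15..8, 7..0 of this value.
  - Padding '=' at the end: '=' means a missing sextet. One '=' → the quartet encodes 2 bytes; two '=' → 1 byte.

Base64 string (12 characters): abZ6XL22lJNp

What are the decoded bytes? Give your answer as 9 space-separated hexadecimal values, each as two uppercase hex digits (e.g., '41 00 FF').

Answer: 69 B6 7A 5C BD B6 94 93 69

Derivation:
After char 0 ('a'=26): chars_in_quartet=1 acc=0x1A bytes_emitted=0
After char 1 ('b'=27): chars_in_quartet=2 acc=0x69B bytes_emitted=0
After char 2 ('Z'=25): chars_in_quartet=3 acc=0x1A6D9 bytes_emitted=0
After char 3 ('6'=58): chars_in_quartet=4 acc=0x69B67A -> emit 69 B6 7A, reset; bytes_emitted=3
After char 4 ('X'=23): chars_in_quartet=1 acc=0x17 bytes_emitted=3
After char 5 ('L'=11): chars_in_quartet=2 acc=0x5CB bytes_emitted=3
After char 6 ('2'=54): chars_in_quartet=3 acc=0x172F6 bytes_emitted=3
After char 7 ('2'=54): chars_in_quartet=4 acc=0x5CBDB6 -> emit 5C BD B6, reset; bytes_emitted=6
After char 8 ('l'=37): chars_in_quartet=1 acc=0x25 bytes_emitted=6
After char 9 ('J'=9): chars_in_quartet=2 acc=0x949 bytes_emitted=6
After char 10 ('N'=13): chars_in_quartet=3 acc=0x2524D bytes_emitted=6
After char 11 ('p'=41): chars_in_quartet=4 acc=0x949369 -> emit 94 93 69, reset; bytes_emitted=9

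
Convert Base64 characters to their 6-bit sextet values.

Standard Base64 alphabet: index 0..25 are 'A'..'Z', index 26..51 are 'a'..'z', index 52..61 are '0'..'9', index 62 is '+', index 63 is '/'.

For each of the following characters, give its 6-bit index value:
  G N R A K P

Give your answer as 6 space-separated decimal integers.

'G': A..Z range, ord('G') − ord('A') = 6
'N': A..Z range, ord('N') − ord('A') = 13
'R': A..Z range, ord('R') − ord('A') = 17
'A': A..Z range, ord('A') − ord('A') = 0
'K': A..Z range, ord('K') − ord('A') = 10
'P': A..Z range, ord('P') − ord('A') = 15

Answer: 6 13 17 0 10 15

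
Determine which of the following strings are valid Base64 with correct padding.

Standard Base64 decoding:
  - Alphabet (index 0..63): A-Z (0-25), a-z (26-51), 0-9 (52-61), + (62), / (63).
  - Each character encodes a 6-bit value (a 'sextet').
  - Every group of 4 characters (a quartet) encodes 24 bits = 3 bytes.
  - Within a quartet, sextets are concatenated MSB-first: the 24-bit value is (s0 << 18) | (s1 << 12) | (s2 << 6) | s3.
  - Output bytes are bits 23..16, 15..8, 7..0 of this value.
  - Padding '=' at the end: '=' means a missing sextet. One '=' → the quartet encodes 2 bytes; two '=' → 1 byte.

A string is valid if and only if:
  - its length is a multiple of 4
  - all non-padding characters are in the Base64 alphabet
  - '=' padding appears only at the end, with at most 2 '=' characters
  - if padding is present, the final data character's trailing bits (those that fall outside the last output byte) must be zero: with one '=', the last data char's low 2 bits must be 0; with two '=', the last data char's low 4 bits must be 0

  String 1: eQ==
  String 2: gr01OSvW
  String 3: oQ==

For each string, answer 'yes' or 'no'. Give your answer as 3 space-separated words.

String 1: 'eQ==' → valid
String 2: 'gr01OSvW' → valid
String 3: 'oQ==' → valid

Answer: yes yes yes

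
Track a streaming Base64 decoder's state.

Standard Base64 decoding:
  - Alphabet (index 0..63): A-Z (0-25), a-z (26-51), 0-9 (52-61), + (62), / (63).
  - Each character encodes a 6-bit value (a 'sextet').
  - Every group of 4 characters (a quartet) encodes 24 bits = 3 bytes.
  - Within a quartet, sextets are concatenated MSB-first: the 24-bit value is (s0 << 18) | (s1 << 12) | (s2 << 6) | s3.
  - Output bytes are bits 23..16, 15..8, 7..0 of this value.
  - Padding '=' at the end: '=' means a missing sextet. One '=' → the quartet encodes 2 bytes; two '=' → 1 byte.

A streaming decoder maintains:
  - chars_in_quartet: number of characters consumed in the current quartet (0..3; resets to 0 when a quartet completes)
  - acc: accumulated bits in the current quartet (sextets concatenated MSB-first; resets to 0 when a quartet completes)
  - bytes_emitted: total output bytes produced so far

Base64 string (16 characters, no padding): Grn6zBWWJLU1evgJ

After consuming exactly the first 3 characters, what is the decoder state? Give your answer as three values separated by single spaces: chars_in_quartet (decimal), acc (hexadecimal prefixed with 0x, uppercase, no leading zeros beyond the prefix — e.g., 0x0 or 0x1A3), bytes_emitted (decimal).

Answer: 3 0x6AE7 0

Derivation:
After char 0 ('G'=6): chars_in_quartet=1 acc=0x6 bytes_emitted=0
After char 1 ('r'=43): chars_in_quartet=2 acc=0x1AB bytes_emitted=0
After char 2 ('n'=39): chars_in_quartet=3 acc=0x6AE7 bytes_emitted=0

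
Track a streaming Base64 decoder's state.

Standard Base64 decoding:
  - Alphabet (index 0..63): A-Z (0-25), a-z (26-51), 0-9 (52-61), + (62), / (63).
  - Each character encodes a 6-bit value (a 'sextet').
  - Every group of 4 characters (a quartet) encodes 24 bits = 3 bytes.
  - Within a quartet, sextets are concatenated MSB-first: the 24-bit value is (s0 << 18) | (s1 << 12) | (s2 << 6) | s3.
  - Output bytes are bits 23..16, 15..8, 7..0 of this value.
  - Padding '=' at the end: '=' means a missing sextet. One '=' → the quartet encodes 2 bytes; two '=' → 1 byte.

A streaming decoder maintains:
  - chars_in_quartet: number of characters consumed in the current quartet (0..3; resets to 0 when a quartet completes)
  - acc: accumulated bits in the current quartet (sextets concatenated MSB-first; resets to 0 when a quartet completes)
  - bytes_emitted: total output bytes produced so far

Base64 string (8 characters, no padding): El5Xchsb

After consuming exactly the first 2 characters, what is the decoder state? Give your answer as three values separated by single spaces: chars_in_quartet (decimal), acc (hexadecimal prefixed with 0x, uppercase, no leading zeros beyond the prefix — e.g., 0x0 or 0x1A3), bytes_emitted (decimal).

Answer: 2 0x125 0

Derivation:
After char 0 ('E'=4): chars_in_quartet=1 acc=0x4 bytes_emitted=0
After char 1 ('l'=37): chars_in_quartet=2 acc=0x125 bytes_emitted=0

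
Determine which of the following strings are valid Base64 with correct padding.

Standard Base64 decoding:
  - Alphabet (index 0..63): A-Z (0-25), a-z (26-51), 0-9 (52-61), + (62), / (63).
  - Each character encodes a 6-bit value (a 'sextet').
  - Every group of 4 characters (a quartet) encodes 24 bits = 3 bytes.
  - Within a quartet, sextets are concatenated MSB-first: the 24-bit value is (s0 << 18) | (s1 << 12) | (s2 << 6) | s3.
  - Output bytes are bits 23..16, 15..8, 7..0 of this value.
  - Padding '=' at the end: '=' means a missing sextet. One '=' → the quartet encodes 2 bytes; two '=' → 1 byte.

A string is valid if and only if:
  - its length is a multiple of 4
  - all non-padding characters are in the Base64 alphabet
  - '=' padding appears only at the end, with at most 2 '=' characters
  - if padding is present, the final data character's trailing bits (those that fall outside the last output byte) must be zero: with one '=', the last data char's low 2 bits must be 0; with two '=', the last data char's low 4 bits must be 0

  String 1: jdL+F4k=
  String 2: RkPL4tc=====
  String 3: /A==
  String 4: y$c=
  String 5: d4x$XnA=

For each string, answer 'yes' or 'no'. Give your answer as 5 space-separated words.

Answer: yes no yes no no

Derivation:
String 1: 'jdL+F4k=' → valid
String 2: 'RkPL4tc=====' → invalid (5 pad chars (max 2))
String 3: '/A==' → valid
String 4: 'y$c=' → invalid (bad char(s): ['$'])
String 5: 'd4x$XnA=' → invalid (bad char(s): ['$'])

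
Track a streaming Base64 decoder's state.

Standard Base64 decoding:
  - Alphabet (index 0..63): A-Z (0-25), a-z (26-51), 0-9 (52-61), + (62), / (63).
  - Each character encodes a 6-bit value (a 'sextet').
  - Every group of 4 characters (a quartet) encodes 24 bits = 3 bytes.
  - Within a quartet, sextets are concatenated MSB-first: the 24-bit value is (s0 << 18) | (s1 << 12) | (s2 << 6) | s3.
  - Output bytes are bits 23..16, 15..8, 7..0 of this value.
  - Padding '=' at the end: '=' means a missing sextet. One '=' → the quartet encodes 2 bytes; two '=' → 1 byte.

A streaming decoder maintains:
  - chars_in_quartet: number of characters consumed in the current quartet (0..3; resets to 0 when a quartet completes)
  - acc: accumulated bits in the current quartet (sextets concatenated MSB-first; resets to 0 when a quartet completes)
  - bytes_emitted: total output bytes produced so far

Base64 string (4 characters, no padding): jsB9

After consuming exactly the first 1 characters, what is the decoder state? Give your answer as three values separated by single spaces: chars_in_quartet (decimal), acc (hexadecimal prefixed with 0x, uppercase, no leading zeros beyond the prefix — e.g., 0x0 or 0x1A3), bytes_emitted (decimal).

Answer: 1 0x23 0

Derivation:
After char 0 ('j'=35): chars_in_quartet=1 acc=0x23 bytes_emitted=0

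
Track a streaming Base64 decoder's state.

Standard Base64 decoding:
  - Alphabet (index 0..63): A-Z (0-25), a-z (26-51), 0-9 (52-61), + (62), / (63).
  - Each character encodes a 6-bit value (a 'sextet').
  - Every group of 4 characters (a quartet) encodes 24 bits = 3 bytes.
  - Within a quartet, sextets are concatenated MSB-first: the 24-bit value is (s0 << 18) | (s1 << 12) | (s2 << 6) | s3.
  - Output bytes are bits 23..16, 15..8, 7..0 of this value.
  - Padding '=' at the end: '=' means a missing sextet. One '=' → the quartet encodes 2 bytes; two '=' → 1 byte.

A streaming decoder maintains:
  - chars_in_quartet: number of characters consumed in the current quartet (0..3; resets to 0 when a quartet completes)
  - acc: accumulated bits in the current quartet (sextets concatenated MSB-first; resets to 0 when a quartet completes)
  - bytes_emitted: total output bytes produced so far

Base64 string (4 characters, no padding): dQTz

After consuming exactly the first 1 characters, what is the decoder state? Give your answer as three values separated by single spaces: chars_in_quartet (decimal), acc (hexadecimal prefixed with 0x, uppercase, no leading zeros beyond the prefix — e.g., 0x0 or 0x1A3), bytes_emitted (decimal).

Answer: 1 0x1D 0

Derivation:
After char 0 ('d'=29): chars_in_quartet=1 acc=0x1D bytes_emitted=0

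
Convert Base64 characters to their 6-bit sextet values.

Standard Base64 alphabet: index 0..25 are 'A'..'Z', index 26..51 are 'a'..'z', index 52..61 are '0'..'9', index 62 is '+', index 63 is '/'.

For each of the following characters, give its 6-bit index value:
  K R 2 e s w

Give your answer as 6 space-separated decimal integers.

Answer: 10 17 54 30 44 48

Derivation:
'K': A..Z range, ord('K') − ord('A') = 10
'R': A..Z range, ord('R') − ord('A') = 17
'2': 0..9 range, 52 + ord('2') − ord('0') = 54
'e': a..z range, 26 + ord('e') − ord('a') = 30
's': a..z range, 26 + ord('s') − ord('a') = 44
'w': a..z range, 26 + ord('w') − ord('a') = 48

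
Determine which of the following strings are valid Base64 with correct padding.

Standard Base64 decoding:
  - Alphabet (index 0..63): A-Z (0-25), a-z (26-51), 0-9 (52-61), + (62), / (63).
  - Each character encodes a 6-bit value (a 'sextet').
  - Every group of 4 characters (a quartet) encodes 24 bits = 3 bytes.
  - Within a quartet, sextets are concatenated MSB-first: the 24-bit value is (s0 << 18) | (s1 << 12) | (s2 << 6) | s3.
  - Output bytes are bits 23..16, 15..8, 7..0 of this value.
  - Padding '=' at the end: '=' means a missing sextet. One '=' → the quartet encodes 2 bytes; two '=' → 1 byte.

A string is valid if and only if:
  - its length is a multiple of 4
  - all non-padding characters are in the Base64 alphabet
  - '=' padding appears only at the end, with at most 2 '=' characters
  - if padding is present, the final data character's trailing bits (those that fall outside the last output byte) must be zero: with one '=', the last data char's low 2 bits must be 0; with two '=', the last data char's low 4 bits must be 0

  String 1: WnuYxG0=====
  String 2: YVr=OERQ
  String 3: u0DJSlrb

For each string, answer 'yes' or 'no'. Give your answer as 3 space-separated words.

Answer: no no yes

Derivation:
String 1: 'WnuYxG0=====' → invalid (5 pad chars (max 2))
String 2: 'YVr=OERQ' → invalid (bad char(s): ['=']; '=' in middle)
String 3: 'u0DJSlrb' → valid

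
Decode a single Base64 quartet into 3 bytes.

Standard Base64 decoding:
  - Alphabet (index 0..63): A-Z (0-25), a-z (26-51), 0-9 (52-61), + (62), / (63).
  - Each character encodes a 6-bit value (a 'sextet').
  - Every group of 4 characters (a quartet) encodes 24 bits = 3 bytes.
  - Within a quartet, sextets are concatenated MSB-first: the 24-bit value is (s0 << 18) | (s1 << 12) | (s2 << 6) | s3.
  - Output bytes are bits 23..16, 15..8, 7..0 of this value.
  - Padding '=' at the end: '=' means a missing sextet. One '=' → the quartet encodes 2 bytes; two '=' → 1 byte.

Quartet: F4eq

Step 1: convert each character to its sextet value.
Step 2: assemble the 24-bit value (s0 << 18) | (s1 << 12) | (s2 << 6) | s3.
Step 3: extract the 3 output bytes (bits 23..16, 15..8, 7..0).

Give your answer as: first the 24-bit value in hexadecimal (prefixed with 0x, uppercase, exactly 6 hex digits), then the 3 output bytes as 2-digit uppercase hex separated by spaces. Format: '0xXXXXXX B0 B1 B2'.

Answer: 0x1787AA 17 87 AA

Derivation:
Sextets: F=5, 4=56, e=30, q=42
24-bit: (5<<18) | (56<<12) | (30<<6) | 42
      = 0x140000 | 0x038000 | 0x000780 | 0x00002A
      = 0x1787AA
Bytes: (v>>16)&0xFF=17, (v>>8)&0xFF=87, v&0xFF=AA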